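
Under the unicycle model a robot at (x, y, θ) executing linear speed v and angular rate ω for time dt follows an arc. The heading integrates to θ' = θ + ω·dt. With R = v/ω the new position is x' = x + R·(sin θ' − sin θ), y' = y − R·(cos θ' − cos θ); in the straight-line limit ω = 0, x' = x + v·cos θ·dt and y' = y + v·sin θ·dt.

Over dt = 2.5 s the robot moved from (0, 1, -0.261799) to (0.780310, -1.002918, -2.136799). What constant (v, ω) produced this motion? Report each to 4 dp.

Δθ = -2.136799 − -0.261799 = -1.875000
ω = Δθ/dt = -1.875000/2.5 = -0.7500
R = −Δy/(cos θ' − cos θ) = -1.3333
v = R·ω = -1.3333·-0.7500 = 1.0000

v = 1.0000, ω = -0.7500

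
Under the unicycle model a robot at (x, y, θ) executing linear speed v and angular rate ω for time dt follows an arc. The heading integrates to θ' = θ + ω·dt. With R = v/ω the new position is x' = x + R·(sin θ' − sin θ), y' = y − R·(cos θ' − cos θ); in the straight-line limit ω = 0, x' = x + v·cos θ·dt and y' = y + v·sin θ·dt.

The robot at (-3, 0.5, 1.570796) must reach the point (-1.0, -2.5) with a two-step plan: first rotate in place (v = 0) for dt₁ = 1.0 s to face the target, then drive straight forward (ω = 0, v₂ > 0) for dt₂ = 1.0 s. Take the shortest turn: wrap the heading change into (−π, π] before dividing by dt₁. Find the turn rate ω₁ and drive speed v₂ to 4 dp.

heading to target = atan2(-2.5−0.5, -1−-3) = -0.9828
Δθ = wrap(-0.9828 − 1.5708) = -2.5536; ω₁ = Δθ/dt₁ = -2.5536
distance = √((-1−-3)² + (-2.5−0.5)²) = 3.6056; v₂ = distance/dt₂ = 3.6056

ω₁ = -2.5536, v₂ = 3.6056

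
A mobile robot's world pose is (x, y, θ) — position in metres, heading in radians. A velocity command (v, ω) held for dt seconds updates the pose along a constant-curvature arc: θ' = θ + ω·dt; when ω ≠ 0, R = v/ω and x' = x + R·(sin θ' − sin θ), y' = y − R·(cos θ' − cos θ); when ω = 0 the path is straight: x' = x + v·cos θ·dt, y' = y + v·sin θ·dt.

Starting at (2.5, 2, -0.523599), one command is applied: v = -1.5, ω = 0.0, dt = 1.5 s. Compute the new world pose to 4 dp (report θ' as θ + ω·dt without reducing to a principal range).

(0.5514, 3.1250, -0.5236)

θ' = -0.5236 + 0.0·1.5 = -0.5236
ω = 0 → straight: x' = 2.5 + -1.5·cos(-0.5236)·1.5 = 0.5514
y' = 2 + -1.5·sin(-0.5236)·1.5 = 3.1250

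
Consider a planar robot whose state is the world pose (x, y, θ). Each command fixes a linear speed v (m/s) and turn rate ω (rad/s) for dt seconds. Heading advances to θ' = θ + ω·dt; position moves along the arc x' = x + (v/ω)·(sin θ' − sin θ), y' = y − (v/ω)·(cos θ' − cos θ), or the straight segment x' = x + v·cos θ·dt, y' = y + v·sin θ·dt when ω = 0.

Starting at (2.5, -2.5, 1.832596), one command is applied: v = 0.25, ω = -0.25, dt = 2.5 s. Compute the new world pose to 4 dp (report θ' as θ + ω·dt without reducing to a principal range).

(2.5312, -1.8859, 1.2076)

θ' = 1.8326 + -0.25·2.5 = 1.2076
R = v/ω = 0.25/-0.25 = -1.0000
x' = 2.5 + -1.0000·(sin 1.2076 − sin 1.8326) = 2.5312
y' = -2.5 − -1.0000·(cos 1.2076 − cos 1.8326) = -1.8859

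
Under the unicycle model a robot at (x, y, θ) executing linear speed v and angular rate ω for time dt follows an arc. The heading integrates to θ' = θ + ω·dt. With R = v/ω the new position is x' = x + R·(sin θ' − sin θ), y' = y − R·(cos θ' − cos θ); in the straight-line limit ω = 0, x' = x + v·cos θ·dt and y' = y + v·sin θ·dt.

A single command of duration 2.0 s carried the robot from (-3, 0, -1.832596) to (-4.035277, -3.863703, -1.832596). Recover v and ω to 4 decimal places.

v = 2.0000, ω = 0.0000

Δθ = -1.832596 − -1.832596 = 0.000000
ω = Δθ/dt = 0.000000/2.0 = 0.0000
ω = 0 → v = (Δx·cos θ + Δy·sin θ)/dt = 2.0000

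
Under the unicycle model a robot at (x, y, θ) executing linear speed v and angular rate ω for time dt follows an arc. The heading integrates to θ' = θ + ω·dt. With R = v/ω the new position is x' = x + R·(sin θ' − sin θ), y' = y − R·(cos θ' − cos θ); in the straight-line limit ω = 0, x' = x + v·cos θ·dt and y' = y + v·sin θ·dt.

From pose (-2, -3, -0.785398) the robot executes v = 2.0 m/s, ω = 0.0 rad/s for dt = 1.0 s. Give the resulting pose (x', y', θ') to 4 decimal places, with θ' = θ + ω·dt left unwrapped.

(-0.5858, -4.4142, -0.7854)

θ' = -0.7854 + 0.0·1.0 = -0.7854
ω = 0 → straight: x' = -2 + 2.0·cos(-0.7854)·1.0 = -0.5858
y' = -3 + 2.0·sin(-0.7854)·1.0 = -4.4142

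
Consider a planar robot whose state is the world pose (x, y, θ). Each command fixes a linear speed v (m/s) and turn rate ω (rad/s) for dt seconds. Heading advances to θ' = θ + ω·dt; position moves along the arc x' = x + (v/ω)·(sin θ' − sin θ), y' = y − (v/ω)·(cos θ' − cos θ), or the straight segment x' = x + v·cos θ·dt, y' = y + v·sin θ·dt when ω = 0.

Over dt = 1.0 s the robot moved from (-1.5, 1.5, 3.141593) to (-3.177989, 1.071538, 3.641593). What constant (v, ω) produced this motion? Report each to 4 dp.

Δθ = 3.641593 − 3.141593 = 0.500000
ω = Δθ/dt = 0.500000/1.0 = 0.5000
R = Δx/(sin θ' − sin θ) = 3.5000
v = R·ω = 3.5000·0.5000 = 1.7500

v = 1.7500, ω = 0.5000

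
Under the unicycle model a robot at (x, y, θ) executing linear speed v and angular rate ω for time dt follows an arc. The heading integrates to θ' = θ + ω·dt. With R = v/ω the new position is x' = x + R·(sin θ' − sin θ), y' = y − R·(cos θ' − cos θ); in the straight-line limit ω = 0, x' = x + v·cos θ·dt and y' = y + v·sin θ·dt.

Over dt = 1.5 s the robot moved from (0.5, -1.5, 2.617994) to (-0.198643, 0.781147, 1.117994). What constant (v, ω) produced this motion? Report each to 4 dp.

v = 1.7500, ω = -1.0000

Δθ = 1.117994 − 2.617994 = -1.500000
ω = Δθ/dt = -1.500000/1.5 = -1.0000
R = −Δy/(cos θ' − cos θ) = -1.7500
v = R·ω = -1.7500·-1.0000 = 1.7500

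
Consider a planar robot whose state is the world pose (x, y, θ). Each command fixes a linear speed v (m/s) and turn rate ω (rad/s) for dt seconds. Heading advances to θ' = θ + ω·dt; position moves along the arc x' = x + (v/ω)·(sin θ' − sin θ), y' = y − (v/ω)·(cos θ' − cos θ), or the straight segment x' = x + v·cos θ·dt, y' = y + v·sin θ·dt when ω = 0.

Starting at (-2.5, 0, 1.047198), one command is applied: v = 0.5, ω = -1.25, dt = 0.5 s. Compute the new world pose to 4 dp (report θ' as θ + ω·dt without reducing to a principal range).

(-2.3175, 0.1649, 0.4222)

θ' = 1.0472 + -1.25·0.5 = 0.4222
R = v/ω = 0.5/-1.25 = -0.4000
x' = -2.5 + -0.4000·(sin 0.4222 − sin 1.0472) = -2.3175
y' = 0 − -0.4000·(cos 0.4222 − cos 1.0472) = 0.1649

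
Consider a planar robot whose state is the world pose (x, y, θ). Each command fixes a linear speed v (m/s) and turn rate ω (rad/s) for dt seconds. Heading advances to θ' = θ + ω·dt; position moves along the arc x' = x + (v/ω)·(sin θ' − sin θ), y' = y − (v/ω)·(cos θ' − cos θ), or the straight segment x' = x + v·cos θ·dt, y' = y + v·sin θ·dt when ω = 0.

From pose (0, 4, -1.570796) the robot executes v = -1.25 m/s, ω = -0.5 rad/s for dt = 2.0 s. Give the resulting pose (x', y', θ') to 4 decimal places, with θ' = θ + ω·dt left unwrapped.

θ' = -1.5708 + -0.5·2.0 = -2.5708
R = v/ω = -1.25/-0.5 = 2.5000
x' = 0 + 2.5000·(sin -2.5708 − sin -1.5708) = 1.1492
y' = 4 − 2.5000·(cos -2.5708 − cos -1.5708) = 6.1037

(1.1492, 6.1037, -2.5708)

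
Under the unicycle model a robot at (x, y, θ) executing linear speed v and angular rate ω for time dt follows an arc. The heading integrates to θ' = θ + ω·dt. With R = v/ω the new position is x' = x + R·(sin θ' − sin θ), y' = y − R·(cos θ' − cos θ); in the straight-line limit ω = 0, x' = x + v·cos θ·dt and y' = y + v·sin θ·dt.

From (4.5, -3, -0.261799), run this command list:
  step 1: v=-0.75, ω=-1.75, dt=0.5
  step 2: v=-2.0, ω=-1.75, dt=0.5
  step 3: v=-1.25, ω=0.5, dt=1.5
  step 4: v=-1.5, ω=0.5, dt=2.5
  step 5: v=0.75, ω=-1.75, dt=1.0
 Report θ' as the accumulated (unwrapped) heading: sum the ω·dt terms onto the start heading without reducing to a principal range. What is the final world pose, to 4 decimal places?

(1.9395, 1.6071, -1.7618)

step 1: θ'=-1.1368 (R=0.4286) → pose (4.2221, -2.7662, -1.1368)
step 2: θ'=-2.0118 (R=1.1429) → pose (4.2255, -1.7978, -2.0118)
step 3: θ'=-1.2618 (R=-2.5000) → pose (4.3463, 0.0295, -1.2618)
step 4: θ'=-0.0118 (R=-3.0000) → pose (1.5237, 2.1170, -0.0118)
step 5: θ'=-1.7618 (R=-0.4286) → pose (1.9395, 1.6071, -1.7618)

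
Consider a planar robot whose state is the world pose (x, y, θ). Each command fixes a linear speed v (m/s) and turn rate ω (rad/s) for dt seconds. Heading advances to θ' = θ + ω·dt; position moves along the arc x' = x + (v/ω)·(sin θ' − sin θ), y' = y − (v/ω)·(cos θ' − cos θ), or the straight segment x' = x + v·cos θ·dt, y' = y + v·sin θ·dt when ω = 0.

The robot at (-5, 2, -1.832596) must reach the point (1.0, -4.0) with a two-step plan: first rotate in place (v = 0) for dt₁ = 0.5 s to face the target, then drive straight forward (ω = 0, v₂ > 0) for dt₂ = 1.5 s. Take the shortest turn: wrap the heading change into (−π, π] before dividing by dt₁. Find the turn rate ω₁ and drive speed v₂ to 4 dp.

heading to target = atan2(-4−2, 1−-5) = -0.7854
Δθ = wrap(-0.7854 − -1.8326) = 1.0472; ω₁ = Δθ/dt₁ = 2.0944
distance = √((1−-5)² + (-4−2)²) = 8.4853; v₂ = distance/dt₂ = 5.6569

ω₁ = 2.0944, v₂ = 5.6569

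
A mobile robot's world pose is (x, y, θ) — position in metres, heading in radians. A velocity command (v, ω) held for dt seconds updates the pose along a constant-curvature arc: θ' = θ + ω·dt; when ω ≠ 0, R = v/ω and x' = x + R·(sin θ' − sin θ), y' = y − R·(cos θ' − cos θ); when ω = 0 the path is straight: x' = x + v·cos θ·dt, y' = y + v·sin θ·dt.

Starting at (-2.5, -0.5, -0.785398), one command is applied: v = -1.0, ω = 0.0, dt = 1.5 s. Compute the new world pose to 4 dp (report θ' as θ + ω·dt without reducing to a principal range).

θ' = -0.7854 + 0.0·1.5 = -0.7854
ω = 0 → straight: x' = -2.5 + -1.0·cos(-0.7854)·1.5 = -3.5607
y' = -0.5 + -1.0·sin(-0.7854)·1.5 = 0.5607

(-3.5607, 0.5607, -0.7854)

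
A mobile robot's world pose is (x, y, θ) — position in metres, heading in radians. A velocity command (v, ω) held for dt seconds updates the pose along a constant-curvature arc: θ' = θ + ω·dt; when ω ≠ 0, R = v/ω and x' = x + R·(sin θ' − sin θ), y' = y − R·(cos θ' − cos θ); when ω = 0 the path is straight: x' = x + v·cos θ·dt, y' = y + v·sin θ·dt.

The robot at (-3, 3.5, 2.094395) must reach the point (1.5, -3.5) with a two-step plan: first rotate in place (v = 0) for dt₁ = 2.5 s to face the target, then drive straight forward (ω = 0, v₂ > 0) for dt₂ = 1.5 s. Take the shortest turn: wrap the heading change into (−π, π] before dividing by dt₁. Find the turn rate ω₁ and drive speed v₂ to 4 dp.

ω₁ = -1.2375, v₂ = 5.5478

heading to target = atan2(-3.5−3.5, 1.5−-3) = -0.9995
Δθ = wrap(-0.9995 − 2.0944) = -3.0939; ω₁ = Δθ/dt₁ = -1.2375
distance = √((1.5−-3)² + (-3.5−3.5)²) = 8.3217; v₂ = distance/dt₂ = 5.5478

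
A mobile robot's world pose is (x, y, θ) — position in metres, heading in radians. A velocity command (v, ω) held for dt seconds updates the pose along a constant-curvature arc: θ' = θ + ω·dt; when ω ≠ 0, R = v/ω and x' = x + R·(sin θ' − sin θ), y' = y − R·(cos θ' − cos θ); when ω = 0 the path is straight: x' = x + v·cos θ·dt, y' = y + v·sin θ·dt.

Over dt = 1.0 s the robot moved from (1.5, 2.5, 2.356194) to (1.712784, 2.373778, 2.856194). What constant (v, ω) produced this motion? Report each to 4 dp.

Δθ = 2.856194 − 2.356194 = 0.500000
ω = Δθ/dt = 0.500000/1.0 = 0.5000
R = Δx/(sin θ' − sin θ) = -0.5000
v = R·ω = -0.5000·0.5000 = -0.2500

v = -0.2500, ω = 0.5000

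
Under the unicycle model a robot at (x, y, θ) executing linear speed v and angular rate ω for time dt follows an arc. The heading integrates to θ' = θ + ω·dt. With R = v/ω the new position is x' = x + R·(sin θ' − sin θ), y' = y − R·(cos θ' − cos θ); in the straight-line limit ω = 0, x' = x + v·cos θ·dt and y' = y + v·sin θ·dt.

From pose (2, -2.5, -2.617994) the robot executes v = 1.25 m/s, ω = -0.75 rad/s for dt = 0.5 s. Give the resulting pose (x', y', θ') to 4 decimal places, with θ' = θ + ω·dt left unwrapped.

(1.4134, -2.7049, -2.9930)

θ' = -2.6180 + -0.75·0.5 = -2.9930
R = v/ω = 1.25/-0.75 = -1.6667
x' = 2 + -1.6667·(sin -2.9930 − sin -2.6180) = 1.4134
y' = -2.5 − -1.6667·(cos -2.9930 − cos -2.6180) = -2.7049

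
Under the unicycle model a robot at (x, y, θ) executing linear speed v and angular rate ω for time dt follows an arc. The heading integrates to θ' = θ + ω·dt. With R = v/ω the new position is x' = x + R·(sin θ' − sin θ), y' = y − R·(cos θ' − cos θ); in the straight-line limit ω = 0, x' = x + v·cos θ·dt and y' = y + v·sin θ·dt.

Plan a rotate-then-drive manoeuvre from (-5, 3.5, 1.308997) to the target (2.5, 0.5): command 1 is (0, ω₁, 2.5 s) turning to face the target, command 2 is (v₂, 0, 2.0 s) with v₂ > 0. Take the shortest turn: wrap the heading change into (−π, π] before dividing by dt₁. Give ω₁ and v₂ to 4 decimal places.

heading to target = atan2(0.5−3.5, 2.5−-5) = -0.3805
Δθ = wrap(-0.3805 − 1.3090) = -1.6895; ω₁ = Δθ/dt₁ = -0.6758
distance = √((2.5−-5)² + (0.5−3.5)²) = 8.0777; v₂ = distance/dt₂ = 4.0389

ω₁ = -0.6758, v₂ = 4.0389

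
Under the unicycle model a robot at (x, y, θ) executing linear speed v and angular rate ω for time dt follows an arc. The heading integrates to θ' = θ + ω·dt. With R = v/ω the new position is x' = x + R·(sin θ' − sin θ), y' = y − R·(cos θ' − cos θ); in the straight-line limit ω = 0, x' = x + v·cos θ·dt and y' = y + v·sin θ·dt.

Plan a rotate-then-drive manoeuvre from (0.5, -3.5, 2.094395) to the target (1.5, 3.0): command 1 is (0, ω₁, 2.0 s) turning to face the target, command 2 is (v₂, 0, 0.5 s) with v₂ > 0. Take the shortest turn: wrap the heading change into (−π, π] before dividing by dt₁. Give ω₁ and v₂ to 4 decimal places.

ω₁ = -0.3381, v₂ = 13.1529

heading to target = atan2(3−-3.5, 1.5−0.5) = 1.4181
Δθ = wrap(1.4181 − 2.0944) = -0.6762; ω₁ = Δθ/dt₁ = -0.3381
distance = √((1.5−0.5)² + (3−-3.5)²) = 6.5765; v₂ = distance/dt₂ = 13.1529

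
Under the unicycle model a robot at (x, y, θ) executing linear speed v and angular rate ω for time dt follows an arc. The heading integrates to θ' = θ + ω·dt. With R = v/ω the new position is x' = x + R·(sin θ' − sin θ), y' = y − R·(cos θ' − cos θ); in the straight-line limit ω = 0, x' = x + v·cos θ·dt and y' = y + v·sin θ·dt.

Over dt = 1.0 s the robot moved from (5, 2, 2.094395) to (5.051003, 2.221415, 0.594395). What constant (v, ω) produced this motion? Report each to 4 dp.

v = 0.2500, ω = -1.5000

Δθ = 0.594395 − 2.094395 = -1.500000
ω = Δθ/dt = -1.500000/1.0 = -1.5000
R = −Δy/(cos θ' − cos θ) = -0.1667
v = R·ω = -0.1667·-1.5000 = 0.2500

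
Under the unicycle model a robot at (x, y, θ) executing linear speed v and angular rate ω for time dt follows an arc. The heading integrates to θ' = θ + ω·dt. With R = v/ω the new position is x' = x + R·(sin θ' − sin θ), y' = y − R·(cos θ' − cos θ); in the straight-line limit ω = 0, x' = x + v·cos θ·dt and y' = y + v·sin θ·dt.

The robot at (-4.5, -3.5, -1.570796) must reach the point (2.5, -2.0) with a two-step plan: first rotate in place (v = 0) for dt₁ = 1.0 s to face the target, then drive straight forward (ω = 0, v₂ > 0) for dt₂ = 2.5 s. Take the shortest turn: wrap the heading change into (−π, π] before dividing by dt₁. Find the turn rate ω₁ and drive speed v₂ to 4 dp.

heading to target = atan2(-2−-3.5, 2.5−-4.5) = 0.2111
Δθ = wrap(0.2111 − -1.5708) = 1.7819; ω₁ = Δθ/dt₁ = 1.7819
distance = √((2.5−-4.5)² + (-2−-3.5)²) = 7.1589; v₂ = distance/dt₂ = 2.8636

ω₁ = 1.7819, v₂ = 2.8636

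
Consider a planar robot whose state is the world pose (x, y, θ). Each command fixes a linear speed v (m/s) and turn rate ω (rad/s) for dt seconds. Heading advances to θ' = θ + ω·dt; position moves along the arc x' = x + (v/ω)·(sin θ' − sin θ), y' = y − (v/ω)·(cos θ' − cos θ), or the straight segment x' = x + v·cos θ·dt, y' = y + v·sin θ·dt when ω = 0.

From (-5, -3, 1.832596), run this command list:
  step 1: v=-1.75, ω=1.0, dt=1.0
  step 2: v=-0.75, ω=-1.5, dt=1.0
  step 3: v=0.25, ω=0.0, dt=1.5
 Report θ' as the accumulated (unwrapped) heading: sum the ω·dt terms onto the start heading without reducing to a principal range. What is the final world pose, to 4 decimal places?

(-3.4195, -4.4441, 1.3326)

step 1: θ'=2.8326 (R=-1.7500) → pose (-3.8418, -4.2142, 2.8326)
step 2: θ'=1.3326 (R=0.5000) → pose (-3.5080, -4.8085, 1.3326)
step 3: θ'=1.3326 (straight) → pose (-3.4195, -4.4441, 1.3326)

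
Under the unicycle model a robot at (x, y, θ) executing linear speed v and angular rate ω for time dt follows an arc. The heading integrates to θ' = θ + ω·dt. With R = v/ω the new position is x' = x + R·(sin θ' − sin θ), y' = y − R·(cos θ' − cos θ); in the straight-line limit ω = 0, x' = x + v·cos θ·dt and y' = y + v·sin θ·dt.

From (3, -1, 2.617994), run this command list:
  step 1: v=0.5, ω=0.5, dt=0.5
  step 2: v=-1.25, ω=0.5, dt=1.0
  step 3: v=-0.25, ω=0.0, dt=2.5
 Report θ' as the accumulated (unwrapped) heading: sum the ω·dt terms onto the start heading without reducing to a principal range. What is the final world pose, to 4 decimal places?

step 1: θ'=2.8680 (R=1.0000) → pose (2.7702, -0.9032, 2.8680)
step 2: θ'=3.3680 (R=-2.5000) → pose (4.0069, -0.9324, 3.3680)
step 3: θ'=3.3680 (straight) → pose (4.6159, -0.7921, 3.3680)

(4.6159, -0.7921, 3.3680)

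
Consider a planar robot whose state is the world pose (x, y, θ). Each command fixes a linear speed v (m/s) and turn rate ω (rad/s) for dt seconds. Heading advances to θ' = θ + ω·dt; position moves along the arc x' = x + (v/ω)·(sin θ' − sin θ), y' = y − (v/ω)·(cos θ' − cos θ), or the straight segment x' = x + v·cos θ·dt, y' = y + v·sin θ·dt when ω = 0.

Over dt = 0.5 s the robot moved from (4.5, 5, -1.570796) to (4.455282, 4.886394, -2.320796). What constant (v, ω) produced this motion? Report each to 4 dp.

Δθ = -2.320796 − -1.570796 = -0.750000
ω = Δθ/dt = -0.750000/0.5 = -1.5000
R = −Δy/(cos θ' − cos θ) = -0.1667
v = R·ω = -0.1667·-1.5000 = 0.2500

v = 0.2500, ω = -1.5000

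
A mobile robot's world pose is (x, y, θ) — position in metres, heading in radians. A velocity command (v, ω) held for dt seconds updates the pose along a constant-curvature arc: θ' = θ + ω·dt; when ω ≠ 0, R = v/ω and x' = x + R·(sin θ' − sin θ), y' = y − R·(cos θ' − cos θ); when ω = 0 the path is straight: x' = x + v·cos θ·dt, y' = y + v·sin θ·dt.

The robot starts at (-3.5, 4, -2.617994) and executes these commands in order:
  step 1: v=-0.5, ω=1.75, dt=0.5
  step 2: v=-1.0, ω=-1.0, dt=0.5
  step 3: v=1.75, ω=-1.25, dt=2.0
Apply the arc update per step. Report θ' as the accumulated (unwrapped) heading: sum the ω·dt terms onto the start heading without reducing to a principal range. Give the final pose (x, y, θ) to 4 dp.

(-5.6534, 5.5645, -4.7430)

step 1: θ'=-1.7430 (R=-0.2857) → pose (-3.3614, 4.1985, -1.7430)
step 2: θ'=-2.2430 (R=1.0000) → pose (-3.1586, 4.6498, -2.2430)
step 3: θ'=-4.7430 (R=-1.4000) → pose (-5.6534, 5.5645, -4.7430)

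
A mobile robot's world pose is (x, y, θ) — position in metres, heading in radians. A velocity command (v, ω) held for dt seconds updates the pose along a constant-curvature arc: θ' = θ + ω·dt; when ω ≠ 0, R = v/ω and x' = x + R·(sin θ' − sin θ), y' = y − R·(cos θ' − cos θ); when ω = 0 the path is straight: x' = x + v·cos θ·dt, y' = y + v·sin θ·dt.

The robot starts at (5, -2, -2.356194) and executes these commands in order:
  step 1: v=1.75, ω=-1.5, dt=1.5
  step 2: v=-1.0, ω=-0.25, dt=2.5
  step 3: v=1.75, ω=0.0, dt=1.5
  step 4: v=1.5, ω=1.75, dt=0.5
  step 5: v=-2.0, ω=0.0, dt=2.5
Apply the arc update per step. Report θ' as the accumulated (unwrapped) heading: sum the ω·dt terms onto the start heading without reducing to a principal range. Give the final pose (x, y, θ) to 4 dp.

(5.6153, -5.3887, -4.3562)

step 1: θ'=-4.6062 (R=-1.1667) → pose (3.0149, -1.2987, -4.6062)
step 2: θ'=-5.2312 (R=4.0000) → pose (2.5111, -3.7061, -5.2312)
step 3: θ'=-5.2312 (straight) → pose (3.8127, -1.4265, -5.2312)
step 4: θ'=-4.3562 (R=0.8571) → pose (3.8717, -0.7026, -4.3562)
step 5: θ'=-4.3562 (straight) → pose (5.6153, -5.3887, -4.3562)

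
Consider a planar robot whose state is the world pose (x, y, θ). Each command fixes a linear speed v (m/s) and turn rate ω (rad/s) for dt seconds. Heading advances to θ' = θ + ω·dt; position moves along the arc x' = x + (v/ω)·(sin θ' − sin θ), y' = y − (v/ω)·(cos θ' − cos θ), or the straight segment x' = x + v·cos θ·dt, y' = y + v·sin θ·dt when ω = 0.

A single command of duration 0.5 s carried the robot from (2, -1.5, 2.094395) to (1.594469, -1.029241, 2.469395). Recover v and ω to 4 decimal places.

v = 1.2500, ω = 0.7500

Δθ = 2.469395 − 2.094395 = 0.375000
ω = Δθ/dt = 0.375000/0.5 = 0.7500
R = −Δy/(cos θ' − cos θ) = 1.6667
v = R·ω = 1.6667·0.7500 = 1.2500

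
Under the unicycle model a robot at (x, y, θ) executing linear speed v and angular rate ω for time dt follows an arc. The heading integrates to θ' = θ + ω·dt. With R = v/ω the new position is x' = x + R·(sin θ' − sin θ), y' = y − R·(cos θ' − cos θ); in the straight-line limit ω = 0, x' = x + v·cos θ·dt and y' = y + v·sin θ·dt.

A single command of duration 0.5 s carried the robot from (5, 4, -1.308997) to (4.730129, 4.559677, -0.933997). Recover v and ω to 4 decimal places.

v = -1.2500, ω = 0.7500

Δθ = -0.933997 − -1.308997 = 0.375000
ω = Δθ/dt = 0.375000/0.5 = 0.7500
R = −Δy/(cos θ' − cos θ) = -1.6667
v = R·ω = -1.6667·0.7500 = -1.2500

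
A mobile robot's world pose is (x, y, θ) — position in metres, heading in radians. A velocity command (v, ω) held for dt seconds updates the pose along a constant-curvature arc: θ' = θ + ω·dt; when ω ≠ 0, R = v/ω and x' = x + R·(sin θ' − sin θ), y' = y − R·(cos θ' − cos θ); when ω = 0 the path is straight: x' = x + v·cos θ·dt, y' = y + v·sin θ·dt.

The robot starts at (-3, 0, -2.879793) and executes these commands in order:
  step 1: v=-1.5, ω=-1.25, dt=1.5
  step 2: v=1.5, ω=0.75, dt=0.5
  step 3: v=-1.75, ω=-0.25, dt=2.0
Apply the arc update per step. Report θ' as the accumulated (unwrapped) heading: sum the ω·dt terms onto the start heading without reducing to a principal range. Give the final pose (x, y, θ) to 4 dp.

(-1.3125, -3.9240, -4.8798)

step 1: θ'=-4.7548 (R=1.2000) → pose (-1.4905, -1.2100, -4.7548)
step 2: θ'=-4.3798 (R=2.0000) → pose (-1.5983, -0.4722, -4.3798)
step 3: θ'=-4.8798 (R=7.0000) → pose (-1.3125, -3.9240, -4.8798)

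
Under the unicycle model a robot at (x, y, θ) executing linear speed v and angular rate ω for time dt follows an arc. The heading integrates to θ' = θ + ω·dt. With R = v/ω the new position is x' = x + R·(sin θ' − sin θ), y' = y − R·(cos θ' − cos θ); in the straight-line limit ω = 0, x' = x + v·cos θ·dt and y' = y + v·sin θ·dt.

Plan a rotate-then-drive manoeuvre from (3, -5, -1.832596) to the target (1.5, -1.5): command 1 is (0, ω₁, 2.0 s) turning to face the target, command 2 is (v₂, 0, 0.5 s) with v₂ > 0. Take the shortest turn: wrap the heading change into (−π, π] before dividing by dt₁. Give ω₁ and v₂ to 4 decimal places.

ω₁ = -1.2375, v₂ = 7.6158

heading to target = atan2(-1.5−-5, 1.5−3) = 1.9757
Δθ = wrap(1.9757 − -1.8326) = -2.4749; ω₁ = Δθ/dt₁ = -1.2375
distance = √((1.5−3)² + (-1.5−-5)²) = 3.8079; v₂ = distance/dt₂ = 7.6158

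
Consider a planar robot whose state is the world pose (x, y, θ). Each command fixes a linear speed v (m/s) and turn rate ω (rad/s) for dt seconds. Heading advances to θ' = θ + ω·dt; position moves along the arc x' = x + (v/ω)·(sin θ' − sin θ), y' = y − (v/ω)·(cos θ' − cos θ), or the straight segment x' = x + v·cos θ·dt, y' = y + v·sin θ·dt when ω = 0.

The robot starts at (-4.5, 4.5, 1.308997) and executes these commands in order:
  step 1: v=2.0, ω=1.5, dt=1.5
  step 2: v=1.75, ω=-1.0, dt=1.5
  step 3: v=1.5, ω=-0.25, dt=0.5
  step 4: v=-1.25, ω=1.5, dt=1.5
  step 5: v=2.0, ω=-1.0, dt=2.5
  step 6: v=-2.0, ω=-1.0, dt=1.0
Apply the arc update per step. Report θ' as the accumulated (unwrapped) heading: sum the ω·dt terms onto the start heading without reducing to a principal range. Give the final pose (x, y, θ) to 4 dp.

(-11.8321, 6.4078, 0.6840)

step 1: θ'=3.5590 (R=1.3333) → pose (-6.3284, 6.0640, 3.5590)
step 2: θ'=2.0590 (R=-1.7500) → pose (-8.5834, 6.8429, 2.0590)
step 3: θ'=1.9340 (R=-6.0000) → pose (-8.8929, 7.5255, 1.9340)
step 4: θ'=4.1840 (R=-0.8333) → pose (-7.3943, 7.4014, 4.1840)
step 5: θ'=1.6840 (R=-2.0000) → pose (-11.1087, 8.1838, 1.6840)
step 6: θ'=0.6840 (R=2.0000) → pose (-11.8321, 6.4078, 0.6840)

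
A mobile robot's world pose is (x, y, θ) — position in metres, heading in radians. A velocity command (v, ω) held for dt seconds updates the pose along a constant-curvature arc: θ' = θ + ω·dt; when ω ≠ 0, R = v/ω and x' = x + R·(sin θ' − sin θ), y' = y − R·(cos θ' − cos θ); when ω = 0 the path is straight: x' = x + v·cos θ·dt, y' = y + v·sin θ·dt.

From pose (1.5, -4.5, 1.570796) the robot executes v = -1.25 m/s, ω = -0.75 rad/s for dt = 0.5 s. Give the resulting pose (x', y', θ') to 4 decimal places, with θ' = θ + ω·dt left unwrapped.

θ' = 1.5708 + -0.75·0.5 = 1.1958
R = v/ω = -1.25/-0.75 = 1.6667
x' = 1.5 + 1.6667·(sin 1.1958 − sin 1.5708) = 1.3842
y' = -4.5 − 1.6667·(cos 1.1958 − cos 1.5708) = -5.1105

(1.3842, -5.1105, 1.1958)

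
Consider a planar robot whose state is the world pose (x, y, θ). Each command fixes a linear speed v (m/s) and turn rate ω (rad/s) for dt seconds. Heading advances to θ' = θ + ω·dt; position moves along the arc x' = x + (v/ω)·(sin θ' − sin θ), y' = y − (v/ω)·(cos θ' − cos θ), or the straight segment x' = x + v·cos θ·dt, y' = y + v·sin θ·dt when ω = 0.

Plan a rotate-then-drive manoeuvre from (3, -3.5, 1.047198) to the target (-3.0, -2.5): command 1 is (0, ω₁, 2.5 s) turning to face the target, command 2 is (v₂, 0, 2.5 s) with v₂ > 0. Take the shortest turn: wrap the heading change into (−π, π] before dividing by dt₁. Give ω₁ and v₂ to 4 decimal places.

heading to target = atan2(-2.5−-3.5, -3−3) = 2.9764
Δθ = wrap(2.9764 − 1.0472) = 1.9292; ω₁ = Δθ/dt₁ = 0.7717
distance = √((-3−3)² + (-2.5−-3.5)²) = 6.0828; v₂ = distance/dt₂ = 2.4331

ω₁ = 0.7717, v₂ = 2.4331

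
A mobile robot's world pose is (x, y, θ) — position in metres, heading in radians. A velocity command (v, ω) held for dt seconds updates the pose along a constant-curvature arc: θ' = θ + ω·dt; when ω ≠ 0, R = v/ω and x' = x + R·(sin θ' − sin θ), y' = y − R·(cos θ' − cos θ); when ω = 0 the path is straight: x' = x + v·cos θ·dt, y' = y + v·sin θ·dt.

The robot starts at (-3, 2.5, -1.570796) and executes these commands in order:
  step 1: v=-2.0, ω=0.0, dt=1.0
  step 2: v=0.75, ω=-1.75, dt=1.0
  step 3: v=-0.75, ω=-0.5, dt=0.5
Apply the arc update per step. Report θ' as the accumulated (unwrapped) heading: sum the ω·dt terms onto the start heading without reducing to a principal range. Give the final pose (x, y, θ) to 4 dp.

step 1: θ'=-1.5708 (straight) → pose (-3.0000, 4.5000, -1.5708)
step 2: θ'=-3.3208 (R=-0.4286) → pose (-3.5050, 4.0783, -3.3208)
step 3: θ'=-3.5708 (R=1.5000) → pose (-3.1481, 3.9663, -3.5708)

(-3.1481, 3.9663, -3.5708)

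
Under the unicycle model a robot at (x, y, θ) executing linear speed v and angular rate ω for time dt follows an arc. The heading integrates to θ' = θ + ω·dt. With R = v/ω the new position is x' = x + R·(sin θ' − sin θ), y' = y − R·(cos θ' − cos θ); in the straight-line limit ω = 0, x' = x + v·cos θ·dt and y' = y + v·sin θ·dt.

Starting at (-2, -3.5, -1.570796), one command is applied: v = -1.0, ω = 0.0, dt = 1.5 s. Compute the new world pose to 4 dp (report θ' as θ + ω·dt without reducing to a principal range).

θ' = -1.5708 + 0.0·1.5 = -1.5708
ω = 0 → straight: x' = -2 + -1.0·cos(-1.5708)·1.5 = -2.0000
y' = -3.5 + -1.0·sin(-1.5708)·1.5 = -2.0000

(-2.0000, -2.0000, -1.5708)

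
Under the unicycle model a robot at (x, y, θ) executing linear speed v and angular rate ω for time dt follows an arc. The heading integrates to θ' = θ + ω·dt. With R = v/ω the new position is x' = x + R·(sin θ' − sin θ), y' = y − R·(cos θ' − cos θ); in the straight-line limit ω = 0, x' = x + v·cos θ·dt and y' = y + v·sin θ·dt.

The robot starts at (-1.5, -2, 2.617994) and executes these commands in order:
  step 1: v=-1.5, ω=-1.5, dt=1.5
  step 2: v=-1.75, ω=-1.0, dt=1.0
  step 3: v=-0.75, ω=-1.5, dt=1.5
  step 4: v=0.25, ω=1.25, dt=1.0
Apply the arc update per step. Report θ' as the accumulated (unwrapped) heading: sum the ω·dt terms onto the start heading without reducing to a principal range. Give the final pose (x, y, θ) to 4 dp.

step 1: θ'=0.3680 (R=1.0000) → pose (-1.6403, -3.7991, 0.3680)
step 2: θ'=-0.6320 (R=1.7500) → pose (-3.3036, -3.5782, -0.6320)
step 3: θ'=-2.8820 (R=0.5000) → pose (-3.1366, -2.6915, -2.8820)
step 4: θ'=-1.6320 (R=0.2000) → pose (-3.2849, -2.8726, -1.6320)

(-3.2849, -2.8726, -1.6320)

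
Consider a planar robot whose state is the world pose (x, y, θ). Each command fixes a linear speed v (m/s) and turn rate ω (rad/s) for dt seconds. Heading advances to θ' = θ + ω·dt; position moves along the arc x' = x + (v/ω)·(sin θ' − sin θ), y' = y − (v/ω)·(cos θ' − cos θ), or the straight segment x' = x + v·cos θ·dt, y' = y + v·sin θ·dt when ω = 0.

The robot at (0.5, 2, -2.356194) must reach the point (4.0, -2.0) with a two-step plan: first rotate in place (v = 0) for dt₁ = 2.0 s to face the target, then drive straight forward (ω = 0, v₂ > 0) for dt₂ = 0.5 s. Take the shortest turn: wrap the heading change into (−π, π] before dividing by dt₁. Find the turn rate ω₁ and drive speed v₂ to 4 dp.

heading to target = atan2(-2−2, 4−0.5) = -0.8520
Δθ = wrap(-0.8520 − -2.3562) = 1.5042; ω₁ = Δθ/dt₁ = 0.7521
distance = √((4−0.5)² + (-2−2)²) = 5.3151; v₂ = distance/dt₂ = 10.6301

ω₁ = 0.7521, v₂ = 10.6301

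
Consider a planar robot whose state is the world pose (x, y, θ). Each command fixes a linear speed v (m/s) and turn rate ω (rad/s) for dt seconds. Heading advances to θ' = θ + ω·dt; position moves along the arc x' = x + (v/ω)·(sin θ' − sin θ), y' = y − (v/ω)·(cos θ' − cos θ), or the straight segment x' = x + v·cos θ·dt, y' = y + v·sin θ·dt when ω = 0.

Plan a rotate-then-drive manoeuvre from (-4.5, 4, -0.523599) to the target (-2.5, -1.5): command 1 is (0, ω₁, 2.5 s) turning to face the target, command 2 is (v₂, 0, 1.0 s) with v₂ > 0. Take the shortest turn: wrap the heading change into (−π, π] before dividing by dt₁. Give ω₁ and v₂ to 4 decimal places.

heading to target = atan2(-1.5−4, -2.5−-4.5) = -1.2220
Δθ = wrap(-1.2220 − -0.5236) = -0.6984; ω₁ = Δθ/dt₁ = -0.2794
distance = √((-2.5−-4.5)² + (-1.5−4)²) = 5.8523; v₂ = distance/dt₂ = 5.8523

ω₁ = -0.2794, v₂ = 5.8523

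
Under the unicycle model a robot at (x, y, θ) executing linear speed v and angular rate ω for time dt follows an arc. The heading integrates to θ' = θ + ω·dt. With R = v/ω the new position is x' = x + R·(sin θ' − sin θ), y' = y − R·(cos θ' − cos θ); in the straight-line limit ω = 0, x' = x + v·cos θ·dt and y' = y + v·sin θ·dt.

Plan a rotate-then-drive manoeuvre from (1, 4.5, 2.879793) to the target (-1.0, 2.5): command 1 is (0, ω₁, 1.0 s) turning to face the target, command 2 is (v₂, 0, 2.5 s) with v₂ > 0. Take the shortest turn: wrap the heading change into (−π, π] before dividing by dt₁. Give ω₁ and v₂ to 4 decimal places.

heading to target = atan2(2.5−4.5, -1−1) = -2.3562
Δθ = wrap(-2.3562 − 2.8798) = 1.0472; ω₁ = Δθ/dt₁ = 1.0472
distance = √((-1−1)² + (2.5−4.5)²) = 2.8284; v₂ = distance/dt₂ = 1.1314

ω₁ = 1.0472, v₂ = 1.1314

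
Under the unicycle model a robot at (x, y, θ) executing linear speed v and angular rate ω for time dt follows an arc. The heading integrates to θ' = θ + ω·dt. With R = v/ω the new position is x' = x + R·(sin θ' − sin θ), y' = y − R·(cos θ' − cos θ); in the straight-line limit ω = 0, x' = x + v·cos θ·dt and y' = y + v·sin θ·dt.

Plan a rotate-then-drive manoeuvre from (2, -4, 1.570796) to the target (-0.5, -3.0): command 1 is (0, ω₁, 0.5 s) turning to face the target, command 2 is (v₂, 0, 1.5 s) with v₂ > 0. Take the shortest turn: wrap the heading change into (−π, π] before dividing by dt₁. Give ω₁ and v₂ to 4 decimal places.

heading to target = atan2(-3−-4, -0.5−2) = 2.7611
Δθ = wrap(2.7611 − 1.5708) = 1.1903; ω₁ = Δθ/dt₁ = 2.3806
distance = √((-0.5−2)² + (-3−-4)²) = 2.6926; v₂ = distance/dt₂ = 1.7951

ω₁ = 2.3806, v₂ = 1.7951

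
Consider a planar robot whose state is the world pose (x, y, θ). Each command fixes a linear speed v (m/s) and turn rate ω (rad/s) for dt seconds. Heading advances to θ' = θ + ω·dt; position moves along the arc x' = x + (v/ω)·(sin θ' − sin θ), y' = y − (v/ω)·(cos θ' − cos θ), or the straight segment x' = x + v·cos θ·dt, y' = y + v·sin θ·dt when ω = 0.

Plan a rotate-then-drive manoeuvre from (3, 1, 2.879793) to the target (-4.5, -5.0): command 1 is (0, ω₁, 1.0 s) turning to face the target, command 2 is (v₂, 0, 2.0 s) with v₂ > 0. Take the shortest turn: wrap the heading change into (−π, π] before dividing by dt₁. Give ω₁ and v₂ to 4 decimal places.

ω₁ = 0.9365, v₂ = 4.8023

heading to target = atan2(-5−1, -4.5−3) = -2.4669
Δθ = wrap(-2.4669 − 2.8798) = 0.9365; ω₁ = Δθ/dt₁ = 0.9365
distance = √((-4.5−3)² + (-5−1)²) = 9.6047; v₂ = distance/dt₂ = 4.8023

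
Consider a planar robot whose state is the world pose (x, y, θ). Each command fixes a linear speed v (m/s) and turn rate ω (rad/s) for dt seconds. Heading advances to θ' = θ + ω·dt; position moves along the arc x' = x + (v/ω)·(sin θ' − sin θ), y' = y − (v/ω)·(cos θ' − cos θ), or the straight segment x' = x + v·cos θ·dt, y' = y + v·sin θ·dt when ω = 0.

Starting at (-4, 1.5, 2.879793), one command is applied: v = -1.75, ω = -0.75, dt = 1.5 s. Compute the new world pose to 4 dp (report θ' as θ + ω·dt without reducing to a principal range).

(-2.3100, -0.3269, 1.7548)

θ' = 2.8798 + -0.75·1.5 = 1.7548
R = v/ω = -1.75/-0.75 = 2.3333
x' = -4 + 2.3333·(sin 1.7548 − sin 2.8798) = -2.3100
y' = 1.5 − 2.3333·(cos 1.7548 − cos 2.8798) = -0.3269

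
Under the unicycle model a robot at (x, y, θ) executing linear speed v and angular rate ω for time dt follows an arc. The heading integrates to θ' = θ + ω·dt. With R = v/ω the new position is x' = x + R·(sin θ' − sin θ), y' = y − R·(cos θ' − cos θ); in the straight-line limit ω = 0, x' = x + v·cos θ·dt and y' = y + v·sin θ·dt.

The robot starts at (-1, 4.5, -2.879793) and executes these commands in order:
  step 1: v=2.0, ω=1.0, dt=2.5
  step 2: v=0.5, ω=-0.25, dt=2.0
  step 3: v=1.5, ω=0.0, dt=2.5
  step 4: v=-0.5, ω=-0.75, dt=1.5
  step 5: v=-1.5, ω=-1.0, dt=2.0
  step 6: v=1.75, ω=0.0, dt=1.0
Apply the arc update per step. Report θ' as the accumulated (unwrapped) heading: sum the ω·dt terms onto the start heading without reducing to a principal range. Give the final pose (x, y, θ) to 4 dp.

(3.2380, -0.3826, -4.0048)

step 1: θ'=-0.3798 (R=2.0000) → pose (-1.2238, 0.7107, -0.3798)
step 2: θ'=-0.8798 (R=-2.0000) → pose (-0.4241, 0.1278, -0.8798)
step 3: θ'=-0.8798 (straight) → pose (1.9659, -2.7620, -0.8798)
step 4: θ'=-2.0048 (R=0.6667) → pose (1.8747, -2.0568, -2.0048)
step 5: θ'=-4.0048 (R=1.5000) → pose (4.3756, -1.7125, -4.0048)
step 6: θ'=-4.0048 (straight) → pose (3.2380, -0.3826, -4.0048)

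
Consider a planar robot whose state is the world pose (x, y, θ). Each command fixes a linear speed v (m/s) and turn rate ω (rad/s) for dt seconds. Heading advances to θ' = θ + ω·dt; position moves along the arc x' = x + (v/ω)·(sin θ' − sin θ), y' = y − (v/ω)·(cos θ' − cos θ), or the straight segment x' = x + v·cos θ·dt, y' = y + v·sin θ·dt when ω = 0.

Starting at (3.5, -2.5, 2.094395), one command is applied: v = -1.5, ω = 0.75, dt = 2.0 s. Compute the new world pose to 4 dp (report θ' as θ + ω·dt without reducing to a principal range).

(6.1070, -3.2984, 3.5944)

θ' = 2.0944 + 0.75·2.0 = 3.5944
R = v/ω = -1.5/0.75 = -2.0000
x' = 3.5 + -2.0000·(sin 3.5944 − sin 2.0944) = 6.1070
y' = -2.5 − -2.0000·(cos 3.5944 − cos 2.0944) = -3.2984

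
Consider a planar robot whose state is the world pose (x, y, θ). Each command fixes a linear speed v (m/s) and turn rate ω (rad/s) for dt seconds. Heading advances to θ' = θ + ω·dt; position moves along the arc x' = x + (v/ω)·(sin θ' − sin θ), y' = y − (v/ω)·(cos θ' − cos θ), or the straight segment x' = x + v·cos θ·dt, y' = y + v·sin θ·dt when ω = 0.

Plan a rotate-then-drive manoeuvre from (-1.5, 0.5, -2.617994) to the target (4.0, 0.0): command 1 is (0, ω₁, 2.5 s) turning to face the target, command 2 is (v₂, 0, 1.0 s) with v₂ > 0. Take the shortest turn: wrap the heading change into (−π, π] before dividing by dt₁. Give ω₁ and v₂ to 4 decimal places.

heading to target = atan2(0−0.5, 4−-1.5) = -0.0907
Δθ = wrap(-0.0907 − -2.6180) = 2.5273; ω₁ = Δθ/dt₁ = 1.0109
distance = √((4−-1.5)² + (0−0.5)²) = 5.5227; v₂ = distance/dt₂ = 5.5227

ω₁ = 1.0109, v₂ = 5.5227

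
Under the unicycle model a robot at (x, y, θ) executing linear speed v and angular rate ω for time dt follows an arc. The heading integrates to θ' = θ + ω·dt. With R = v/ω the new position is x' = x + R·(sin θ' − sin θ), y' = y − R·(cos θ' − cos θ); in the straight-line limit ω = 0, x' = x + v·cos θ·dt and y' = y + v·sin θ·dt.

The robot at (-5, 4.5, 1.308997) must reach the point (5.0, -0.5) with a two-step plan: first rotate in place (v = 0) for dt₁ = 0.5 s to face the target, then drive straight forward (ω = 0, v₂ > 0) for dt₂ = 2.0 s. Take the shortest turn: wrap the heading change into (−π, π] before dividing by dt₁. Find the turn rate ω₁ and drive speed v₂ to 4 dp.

ω₁ = -3.5453, v₂ = 5.5902

heading to target = atan2(-0.5−4.5, 5−-5) = -0.4636
Δθ = wrap(-0.4636 − 1.3090) = -1.7726; ω₁ = Δθ/dt₁ = -3.5453
distance = √((5−-5)² + (-0.5−4.5)²) = 11.1803; v₂ = distance/dt₂ = 5.5902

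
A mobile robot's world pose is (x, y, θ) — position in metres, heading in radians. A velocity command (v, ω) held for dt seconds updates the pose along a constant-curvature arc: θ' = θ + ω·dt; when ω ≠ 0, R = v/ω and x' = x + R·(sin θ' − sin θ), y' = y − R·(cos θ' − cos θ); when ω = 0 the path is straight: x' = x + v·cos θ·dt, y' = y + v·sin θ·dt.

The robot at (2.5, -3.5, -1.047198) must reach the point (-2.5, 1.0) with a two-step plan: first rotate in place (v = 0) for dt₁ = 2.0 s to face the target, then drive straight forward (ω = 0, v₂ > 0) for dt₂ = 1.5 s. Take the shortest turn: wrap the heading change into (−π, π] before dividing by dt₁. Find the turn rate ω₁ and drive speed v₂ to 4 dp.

ω₁ = -1.4136, v₂ = 4.4845

heading to target = atan2(1−-3.5, -2.5−2.5) = 2.4088
Δθ = wrap(2.4088 − -1.0472) = -2.8272; ω₁ = Δθ/dt₁ = -1.4136
distance = √((-2.5−2.5)² + (1−-3.5)²) = 6.7268; v₂ = distance/dt₂ = 4.4845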